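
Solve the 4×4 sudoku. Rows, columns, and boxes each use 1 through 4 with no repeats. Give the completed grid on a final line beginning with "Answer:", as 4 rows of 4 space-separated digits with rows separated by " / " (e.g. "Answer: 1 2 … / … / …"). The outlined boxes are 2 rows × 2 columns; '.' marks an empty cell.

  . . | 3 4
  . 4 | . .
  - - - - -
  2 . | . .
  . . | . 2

Step 1. [r1c1∈{1}] r1c1's peers cover all but 1, so r1c1=1.
Step 2. [r4c1∈{3,4}] across col 1, 4 lands solely at r4c1. So r4c1=4.
Step 3. [r4c3∈{1}] r4c3 has the single candidate 1, so r4c3=1.
Step 4. [r4c2∈{3}] r4c2 has the single candidate 3, so r4c2=3.
Step 5. [r3c4∈{3}] only 3 remains possible at r3c4, so r3c4=3.
Step 6. [r3c2∈{1}] only 1 remains possible at r3c2 ⇒ r3c2=1.
Step 7. [r2c3∈{2}] r2c3's peers cover all but 2, so r2c3=2.
Step 8. [r3c3∈{4}] only 4 remains possible at r3c3, so r3c3=4.
Step 9. [r2c4∈{1}] r2c4 is down to just 1 ⇒ r2c4=1.
Step 10. [r1c2∈{2}] r1c2 is down to just 2, so r1c2=2.
Step 11. [r2c1∈{3}] r2c1 is down to just 3 ⇒ r2c1=3.

Answer: 1 2 3 4 / 3 4 2 1 / 2 1 4 3 / 4 3 1 2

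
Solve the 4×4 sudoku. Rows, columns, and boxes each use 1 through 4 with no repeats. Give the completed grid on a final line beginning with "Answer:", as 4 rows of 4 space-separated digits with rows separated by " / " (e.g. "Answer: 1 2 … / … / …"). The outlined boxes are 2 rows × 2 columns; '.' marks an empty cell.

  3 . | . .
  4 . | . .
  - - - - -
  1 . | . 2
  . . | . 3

Step 1. [r2c4∈{1}] r2c4 is down to just 1, so r2c4=1.
Step 2. [r3c3∈{4}] r3c3 is down to just 4 ⇒ r3c3=4.
Step 3. [r2c2∈{2}] r2c2 is down to just 2 ⇒ r2c2=2.
Step 4. [r2c3∈{3}] r2c3's peers cover all but 3. So r2c3=3.
Step 5. [r4c1∈{2}] nothing but 2 survives at r4c1. So r4c1=2.
Step 6. [r1c4∈{4}] r1c4 is down to just 4, so r1c4=4.
Step 7. [r1c2∈{1}] r1c2 has the single candidate 1, so r1c2=1.
Step 8. [r1c3∈{2}] r1c3 is down to just 2. So r1c3=2.
Step 9. [r4c2∈{4}] r4c2 has the single candidate 4, so r4c2=4.
Step 10. [r3c2∈{3}] r3c2 is down to just 3. So r3c2=3.
Step 11. [r4c3∈{1}] r4c3's peers cover all but 1. So r4c3=1.

Answer: 3 1 2 4 / 4 2 3 1 / 1 3 4 2 / 2 4 1 3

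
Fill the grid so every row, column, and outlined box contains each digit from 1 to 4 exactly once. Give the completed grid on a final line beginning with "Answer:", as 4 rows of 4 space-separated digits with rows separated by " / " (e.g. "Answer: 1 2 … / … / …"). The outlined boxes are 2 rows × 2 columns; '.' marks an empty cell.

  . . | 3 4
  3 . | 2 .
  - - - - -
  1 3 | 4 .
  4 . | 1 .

Step 1. [r4c2∈{2}] r4c2's peers cover all but 2, so r4c2=2.
Step 2. [r1c2∈{1}] nothing but 1 survives at r1c2. So r1c2=1.
Step 3. [r2c4∈{1}] only 1 remains possible at r2c4, so r2c4=1.
Step 4. [r1c1∈{2}] r1c1 has the single candidate 2 ⇒ r1c1=2.
Step 5. [r2c2∈{4}] r2c2 is down to just 4. So r2c2=4.
Step 6. [r4c4∈{3}] nothing but 3 survives at r4c4. So r4c4=3.
Step 7. [r3c4∈{2}] only 2 remains possible at r3c4 ⇒ r3c4=2.

Answer: 2 1 3 4 / 3 4 2 1 / 1 3 4 2 / 4 2 1 3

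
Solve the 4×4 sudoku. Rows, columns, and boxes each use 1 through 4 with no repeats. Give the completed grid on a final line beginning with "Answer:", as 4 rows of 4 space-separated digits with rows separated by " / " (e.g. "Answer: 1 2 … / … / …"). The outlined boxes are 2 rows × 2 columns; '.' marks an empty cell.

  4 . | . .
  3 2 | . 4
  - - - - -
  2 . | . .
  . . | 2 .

Step 1. [r1c2∈{1}] r1c2 has the single candidate 1, so r1c2=1.
Step 2. [r3c3∈{1,3,4}] r3c3 is the only open cell in col 3 admitting 4, so r3c3=4.
Step 3. [r3c2∈{3}] nothing but 3 survives at r3c2, so r3c2=3.
Step 4. [r4c4∈{1,3}] in row 4, 3 fits only at r4c4, so r4c4=3.
Step 5. [r3c4∈{1}] r3c4 is down to just 1. So r3c4=1.
Step 6. [r4c2∈{4}] nothing but 4 survives at r4c2. So r4c2=4.
Step 7. [r4c1∈{1}] nothing but 1 survives at r4c1 ⇒ r4c1=1.
Step 8. [r1c3∈{3}] r1c3 is down to just 3 ⇒ r1c3=3.
Step 9. [r2c3∈{1}] only 1 remains possible at r2c3, so r2c3=1.
Step 10. [r1c4∈{2}] r1c4's peers cover all but 2 ⇒ r1c4=2.

Answer: 4 1 3 2 / 3 2 1 4 / 2 3 4 1 / 1 4 2 3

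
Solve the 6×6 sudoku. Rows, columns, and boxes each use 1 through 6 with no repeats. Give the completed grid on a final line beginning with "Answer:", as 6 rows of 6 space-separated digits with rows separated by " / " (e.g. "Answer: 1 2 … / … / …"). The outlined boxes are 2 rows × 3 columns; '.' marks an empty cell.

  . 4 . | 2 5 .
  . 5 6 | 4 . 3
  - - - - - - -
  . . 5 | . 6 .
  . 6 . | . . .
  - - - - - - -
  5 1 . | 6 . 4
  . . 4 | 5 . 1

Step 1. [r4c5∈{1,2,3,4}] in col 5, 4 fits only at r4c5. So r4c5=4.
Step 2. [r2c1∈{1,2}] r2c1 is the only open cell in row 2 admitting 2. So r2c1=2.
Step 3. [r3c6∈{2}] r3c6 is down to just 2, so r3c6=2.
Step 4. [r3c2∈{3}] nothing but 3 survives at r3c2, so r3c2=3.
Step 5. [r4c1∈{1}] r4c1 is down to just 1. So r4c1=1.
Step 6. [r1c1∈{3}] r1c1 is down to just 3, so r1c1=3.
Step 7. [r5c3∈{2,3}] 3 has one home in col 3: r5c3, so r5c3=3.
Step 8. [r6c5∈{2,3}] r6c5 is the only open cell in row 6 admitting 3. So r6c5=3.
Step 9. [r4c4∈{3}] r4c4 is down to just 3 ⇒ r4c4=3.
Step 10. [r6c1∈{6}] r6c1 is down to just 6. So r6c1=6.
Step 11. [r1c6∈{6}] only 6 remains possible at r1c6, so r1c6=6.
Step 12. [r2c5∈{1}] r2c5 has the single candidate 1. So r2c5=1.
Step 13. [r3c1∈{4}] only 4 remains possible at r3c1 ⇒ r3c1=4.
Step 14. [r5c5∈{2}] nothing but 2 survives at r5c5 ⇒ r5c5=2.
Step 15. [r1c3∈{1}] r1c3 is down to just 1. So r1c3=1.
Step 16. [r6c2∈{2}] r6c2 has the single candidate 2, so r6c2=2.
Step 17. [r4c3∈{2}] r4c3 is down to just 2 ⇒ r4c3=2.
Step 18. [r4c6∈{5}] r4c6 has the single candidate 5, so r4c6=5.
Step 19. [r3c4∈{1}] r3c4 has the single candidate 1. So r3c4=1.

Answer: 3 4 1 2 5 6 / 2 5 6 4 1 3 / 4 3 5 1 6 2 / 1 6 2 3 4 5 / 5 1 3 6 2 4 / 6 2 4 5 3 1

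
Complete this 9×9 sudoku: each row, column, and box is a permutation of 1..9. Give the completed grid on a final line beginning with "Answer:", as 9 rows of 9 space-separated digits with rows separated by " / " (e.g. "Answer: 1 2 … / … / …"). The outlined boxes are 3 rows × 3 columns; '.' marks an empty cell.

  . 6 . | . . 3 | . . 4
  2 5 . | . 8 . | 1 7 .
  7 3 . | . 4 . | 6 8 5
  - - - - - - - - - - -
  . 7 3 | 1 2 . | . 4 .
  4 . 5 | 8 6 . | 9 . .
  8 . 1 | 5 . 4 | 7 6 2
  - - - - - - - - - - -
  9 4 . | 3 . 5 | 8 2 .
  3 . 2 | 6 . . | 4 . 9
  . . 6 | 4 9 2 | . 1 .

Step 1. [r2c4∈{9}] only 9 remains possible at r2c4. So r2c4=9.
Step 2. [r7c5∈{1,7}] row 7 places 1 nowhere but r7c5, so r7c5=1.
Step 3. [r8c6∈{7,8}] col 6 places 8 nowhere but r8c6 ⇒ r8c6=8.
Step 4. [r1c4∈{2,7}] r1c4 is the only open cell in col 4 admitting 7. So r1c4=7.
Step 5. [r9c7∈{3,5}] r9c7 is the only open cell in col 7 admitting 3. So r9c7=3.
Step 6. [r9c9∈{7}] nothing but 7 survives at r9c9, so r9c9=7.
Step 7. [r1c8∈{9}] only 9 remains possible at r1c8 ⇒ r1c8=9.
Step 8. [r5c8∈{3}] only 3 remains possible at r5c8, so r5c8=3.
Step 9. [r3c4∈{2}] r3c4's peers cover all but 2 ⇒ r3c4=2.
Step 10. [r7c3∈{7}] r7c3 is down to just 7, so r7c3=7.
Step 11. [r5c2∈{2}] r5c2 has the single candidate 2, so r5c2=2.
Step 12. [r1c1∈{1}] nothing but 1 survives at r1c1. So r1c1=1.
Step 13. [r4c9∈{8}] r4c9's peers cover all but 8. So r4c9=8.
Step 14. [r1c7∈{2}] r1c7's peers cover all but 2, so r1c7=2.
Step 15. [r5c6∈{7}] nothing but 7 survives at r5c6, so r5c6=7.
Step 16. [r7c9∈{6}] nothing but 6 survives at r7c9 ⇒ r7c9=6.
Step 17. [r6c5∈{3}] r6c5 is down to just 3, so r6c5=3.
Step 18. [r1c5∈{5}] only 5 remains possible at r1c5. So r1c5=5.
Step 19. [r1c3∈{8}] nothing but 8 survives at r1c3, so r1c3=8.
Step 20. [r4c7∈{5}] only 5 remains possible at r4c7, so r4c7=5.
Step 21. [r2c9∈{3}] r2c9 is down to just 3 ⇒ r2c9=3.
Step 22. [r2c3∈{4}] r2c3 has the single candidate 4. So r2c3=4.
Step 23. [r3c3∈{9}] nothing but 9 survives at r3c3. So r3c3=9.
Step 24. [r5c9∈{1}] r5c9 has the single candidate 1. So r5c9=1.
Step 25. [r8c5∈{7}] only 7 remains possible at r8c5, so r8c5=7.
Step 26. [r4c1∈{6}] only 6 remains possible at r4c1. So r4c1=6.
Step 27. [r6c2∈{9}] r6c2's peers cover all but 9, so r6c2=9.
Step 28. [r9c1∈{5}] nothing but 5 survives at r9c1 ⇒ r9c1=5.
Step 29. [r3c6∈{1}] nothing but 1 survives at r3c6, so r3c6=1.
Step 30. [r2c6∈{6}] r2c6 has the single candidate 6. So r2c6=6.
Step 31. [r4c6∈{9}] r4c6 is down to just 9. So r4c6=9.
Step 32. [r9c2∈{8}] r9c2 is down to just 8 ⇒ r9c2=8.
Step 33. [r8c8∈{5}] nothing but 5 survives at r8c8 ⇒ r8c8=5.
Step 34. [r8c2∈{1}] r8c2 has the single candidate 1 ⇒ r8c2=1.

Answer: 1 6 8 7 5 3 2 9 4 / 2 5 4 9 8 6 1 7 3 / 7 3 9 2 4 1 6 8 5 / 6 7 3 1 2 9 5 4 8 / 4 2 5 8 6 7 9 3 1 / 8 9 1 5 3 4 7 6 2 / 9 4 7 3 1 5 8 2 6 / 3 1 2 6 7 8 4 5 9 / 5 8 6 4 9 2 3 1 7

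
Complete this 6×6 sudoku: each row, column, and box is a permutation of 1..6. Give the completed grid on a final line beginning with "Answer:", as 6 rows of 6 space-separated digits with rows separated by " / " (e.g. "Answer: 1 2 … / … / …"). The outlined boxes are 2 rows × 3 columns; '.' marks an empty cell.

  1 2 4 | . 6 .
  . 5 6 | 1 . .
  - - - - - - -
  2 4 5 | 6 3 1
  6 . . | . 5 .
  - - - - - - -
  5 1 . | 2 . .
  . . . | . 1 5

Step 1. [r5c3∈{3}] only 3 remains possible at r5c3, so r5c3=3.
Step 2. [r5c5∈{4}] r5c5's peers cover all but 4 ⇒ r5c5=4.
Step 3. [r2c6∈{2,3,4}] r2c6 is the only open cell in row 2 admitting 4. So r2c6=4.
Step 4. [r6c4∈{3}] r6c4 has the single candidate 3, so r6c4=3.
Step 5. [r1c4∈{5}] r1c4 is down to just 5, so r1c4=5.
Step 6. [r2c1∈{3}] nothing but 3 survives at r2c1. So r2c1=3.
Step 7. [r4c4∈{4}] only 4 remains possible at r4c4. So r4c4=4.
Step 8. [r4c6∈{2}] nothing but 2 survives at r4c6. So r4c6=2.
Step 9. [r1c6∈{3}] only 3 remains possible at r1c6. So r1c6=3.
Step 10. [r6c2∈{6}] r6c2's peers cover all but 6, so r6c2=6.
Step 11. [r4c3∈{1}] r4c3 has the single candidate 1, so r4c3=1.
Step 12. [r4c2∈{3}] nothing but 3 survives at r4c2, so r4c2=3.
Step 13. [r2c5∈{2}] r2c5 has the single candidate 2, so r2c5=2.
Step 14. [r6c3∈{2}] only 2 remains possible at r6c3, so r6c3=2.
Step 15. [r5c6∈{6}] nothing but 6 survives at r5c6. So r5c6=6.
Step 16. [r6c1∈{4}] r6c1's peers cover all but 4. So r6c1=4.

Answer: 1 2 4 5 6 3 / 3 5 6 1 2 4 / 2 4 5 6 3 1 / 6 3 1 4 5 2 / 5 1 3 2 4 6 / 4 6 2 3 1 5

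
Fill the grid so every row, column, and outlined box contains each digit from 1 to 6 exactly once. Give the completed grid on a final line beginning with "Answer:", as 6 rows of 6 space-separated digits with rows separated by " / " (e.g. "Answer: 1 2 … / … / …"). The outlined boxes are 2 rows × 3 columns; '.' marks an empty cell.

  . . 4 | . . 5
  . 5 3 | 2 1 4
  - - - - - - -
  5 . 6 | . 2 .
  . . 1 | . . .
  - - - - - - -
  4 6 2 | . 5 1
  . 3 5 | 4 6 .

Step 1. [r4c1∈{2,3}] col 1 places 3 nowhere but r4c1. So r4c1=3.
Step 2. [r1c1∈{1,2,6}] across col 1, 2 lands solely at r1c1 ⇒ r1c1=2.
Step 3. [r5c4∈{3}] only 3 remains possible at r5c4, so r5c4=3.
Step 4. [r4c2∈{2,4}] 2 has one home in row 4: r4c2, so r4c2=2.
Step 5. [r4c4∈{5,6}] across row 4, 5 lands solely at r4c4, so r4c4=5.
Step 6. [r3c6∈{3}] r3c6 is down to just 3 ⇒ r3c6=3.
Step 7. [r6c1∈{1}] only 1 remains possible at r6c1. So r6c1=1.
Step 8. [r3c2∈{4}] r3c2's peers cover all but 4 ⇒ r3c2=4.
Step 9. [r1c4∈{6}] only 6 remains possible at r1c4. So r1c4=6.
Step 10. [r1c5∈{3}] r1c5 is down to just 3, so r1c5=3.
Step 11. [r3c4∈{1}] only 1 remains possible at r3c4. So r3c4=1.
Step 12. [r4c6∈{6}] r4c6 has the single candidate 6 ⇒ r4c6=6.
Step 13. [r1c2∈{1}] only 1 remains possible at r1c2. So r1c2=1.
Step 14. [r6c6∈{2}] only 2 remains possible at r6c6 ⇒ r6c6=2.
Step 15. [r2c1∈{6}] r2c1 is down to just 6, so r2c1=6.
Step 16. [r4c5∈{4}] only 4 remains possible at r4c5 ⇒ r4c5=4.

Answer: 2 1 4 6 3 5 / 6 5 3 2 1 4 / 5 4 6 1 2 3 / 3 2 1 5 4 6 / 4 6 2 3 5 1 / 1 3 5 4 6 2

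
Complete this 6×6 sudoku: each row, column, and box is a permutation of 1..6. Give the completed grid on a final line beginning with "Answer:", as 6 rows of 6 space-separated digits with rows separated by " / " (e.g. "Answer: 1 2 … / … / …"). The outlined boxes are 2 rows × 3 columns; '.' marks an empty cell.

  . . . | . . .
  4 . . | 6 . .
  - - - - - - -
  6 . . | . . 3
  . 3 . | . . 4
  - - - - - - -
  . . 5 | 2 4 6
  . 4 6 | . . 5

Step 1. [r5c2∈{1}] nothing but 1 survives at r5c2 ⇒ r5c2=1.
Step 2. [r4c5∈{1,2,5,6}] r4c5 is the only open cell in row 4 admitting 6, so r4c5=6.
Step 3. [r3c5∈{1,2,5}] across box 4, 2 lands solely at r3c5. So r3c5=2.
Step 4. [r3c2∈{5}] only 5 remains possible at r3c2 ⇒ r3c2=5.
Step 5. [r2c2∈{2}] r2c2 has the single candidate 2, so r2c2=2.
Step 6. [r2c6∈{1}] r2c6 is down to just 1. So r2c6=1.
Step 7. [r1c1∈{1,3,5}] 5 has one home in col 1: r1c1, so r1c1=5.
Step 8. [r1c5∈{3}] nothing but 3 survives at r1c5 ⇒ r1c5=3.
Step 9. [r4c1∈{1,2}] across col 1, 1 lands solely at r4c1, so r4c1=1.
Step 10. [r6c4∈{1,3}] across col 4, 3 lands solely at r6c4 ⇒ r6c4=3.
Step 11. [r2c5∈{5}] nothing but 5 survives at r2c5, so r2c5=5.
Step 12. [r4c4∈{5}] nothing but 5 survives at r4c4. So r4c4=5.
Step 13. [r1c2∈{6}] r1c2 is down to just 6, so r1c2=6.
Step 14. [r6c5∈{1}] nothing but 1 survives at r6c5. So r6c5=1.
Step 15. [r4c3∈{2}] r4c3's peers cover all but 2. So r4c3=2.
Step 16. [r2c3∈{3}] r2c3's peers cover all but 3. So r2c3=3.
Step 17. [r1c3∈{1}] only 1 remains possible at r1c3 ⇒ r1c3=1.
Step 18. [r1c6∈{2}] nothing but 2 survives at r1c6 ⇒ r1c6=2.
Step 19. [r6c1∈{2}] nothing but 2 survives at r6c1. So r6c1=2.
Step 20. [r5c1∈{3}] r5c1's peers cover all but 3 ⇒ r5c1=3.
Step 21. [r1c4∈{4}] only 4 remains possible at r1c4, so r1c4=4.
Step 22. [r3c3∈{4}] r3c3 is down to just 4. So r3c3=4.
Step 23. [r3c4∈{1}] only 1 remains possible at r3c4 ⇒ r3c4=1.

Answer: 5 6 1 4 3 2 / 4 2 3 6 5 1 / 6 5 4 1 2 3 / 1 3 2 5 6 4 / 3 1 5 2 4 6 / 2 4 6 3 1 5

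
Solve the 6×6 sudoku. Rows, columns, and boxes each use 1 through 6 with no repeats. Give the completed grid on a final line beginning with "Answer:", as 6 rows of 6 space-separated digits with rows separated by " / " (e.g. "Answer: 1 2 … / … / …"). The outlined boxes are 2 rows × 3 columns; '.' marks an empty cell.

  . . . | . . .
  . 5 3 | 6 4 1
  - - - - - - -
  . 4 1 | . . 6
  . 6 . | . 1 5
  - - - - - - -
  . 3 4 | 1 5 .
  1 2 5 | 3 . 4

Step 1. [r2c1∈{2}] r2c1 has the single candidate 2. So r2c1=2.
Step 2. [r3c4∈{2}] only 2 remains possible at r3c4. So r3c4=2.
Step 3. [r1c6∈{2,3}] across col 6, 3 lands solely at r1c6 ⇒ r1c6=3.
Step 4. [r5c1∈{6}] r5c1's peers cover all but 6 ⇒ r5c1=6.
Step 5. [r3c1∈{3,5}] 5 has one home in row 3: r3c1 ⇒ r3c1=5.
Step 6. [r6c5∈{6}] r6c5's peers cover all but 6, so r6c5=6.
Step 7. [r3c5∈{3}] r3c5's peers cover all but 3, so r3c5=3.
Step 8. [r5c6∈{2}] nothing but 2 survives at r5c6, so r5c6=2.
Step 9. [r1c5∈{2}] only 2 remains possible at r1c5 ⇒ r1c5=2.
Step 10. [r4c1∈{3}] r4c1 is down to just 3, so r4c1=3.
Step 11. [r4c3∈{2}] only 2 remains possible at r4c3, so r4c3=2.
Step 12. [r1c2∈{1}] only 1 remains possible at r1c2 ⇒ r1c2=1.
Step 13. [r1c1∈{4}] r1c1 has the single candidate 4, so r1c1=4.
Step 14. [r4c4∈{4}] nothing but 4 survives at r4c4 ⇒ r4c4=4.
Step 15. [r1c3∈{6}] r1c3's peers cover all but 6, so r1c3=6.
Step 16. [r1c4∈{5}] r1c4 is down to just 5. So r1c4=5.

Answer: 4 1 6 5 2 3 / 2 5 3 6 4 1 / 5 4 1 2 3 6 / 3 6 2 4 1 5 / 6 3 4 1 5 2 / 1 2 5 3 6 4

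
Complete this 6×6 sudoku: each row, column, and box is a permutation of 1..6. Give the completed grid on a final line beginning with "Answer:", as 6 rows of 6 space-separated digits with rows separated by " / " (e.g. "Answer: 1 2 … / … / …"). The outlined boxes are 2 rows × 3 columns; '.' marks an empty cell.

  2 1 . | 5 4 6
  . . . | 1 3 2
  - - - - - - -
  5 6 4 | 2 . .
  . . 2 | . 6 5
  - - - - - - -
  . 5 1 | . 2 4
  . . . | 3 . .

Step 1. [r6c3∈{6}] r6c3 is down to just 6. So r6c3=6.
Step 2. [r6c1∈{4}] only 4 remains possible at r6c1 ⇒ r6c1=4.
Step 3. [r6c6∈{1}] only 1 remains possible at r6c6 ⇒ r6c6=1.
Step 4. [r4c1∈{1,3}] row 4 places 1 nowhere but r4c1 ⇒ r4c1=1.
Step 5. [r4c2∈{3}] nothing but 3 survives at r4c2. So r4c2=3.
Step 6. [r4c4∈{4}] r4c4 has the single candidate 4 ⇒ r4c4=4.
Step 7. [r2c1∈{6}] r2c1 has the single candidate 6. So r2c1=6.
Step 8. [r1c3∈{3}] only 3 remains possible at r1c3, so r1c3=3.
Step 9. [r3c6∈{3}] r3c6 is down to just 3. So r3c6=3.
Step 10. [r5c4∈{6}] r5c4 is down to just 6 ⇒ r5c4=6.
Step 11. [r2c2∈{4}] r2c2's peers cover all but 4 ⇒ r2c2=4.
Step 12. [r2c3∈{5}] r2c3's peers cover all but 5. So r2c3=5.
Step 13. [r6c2∈{2}] r6c2 is down to just 2. So r6c2=2.
Step 14. [r3c5∈{1}] nothing but 1 survives at r3c5. So r3c5=1.
Step 15. [r5c1∈{3}] r5c1's peers cover all but 3 ⇒ r5c1=3.
Step 16. [r6c5∈{5}] r6c5's peers cover all but 5 ⇒ r6c5=5.

Answer: 2 1 3 5 4 6 / 6 4 5 1 3 2 / 5 6 4 2 1 3 / 1 3 2 4 6 5 / 3 5 1 6 2 4 / 4 2 6 3 5 1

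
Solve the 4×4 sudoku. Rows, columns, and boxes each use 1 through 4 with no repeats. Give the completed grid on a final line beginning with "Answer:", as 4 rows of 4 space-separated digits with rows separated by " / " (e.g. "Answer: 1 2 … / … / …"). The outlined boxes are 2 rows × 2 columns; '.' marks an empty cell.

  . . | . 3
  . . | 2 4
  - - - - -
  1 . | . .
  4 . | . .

Step 1. [r2c2∈{1,3}] row 2 places 1 nowhere but r2c2, so r2c2=1.
Step 2. [r3c4∈{2}] r3c4 has the single candidate 2. So r3c4=2.
Step 3. [r3c2∈{3}] r3c2 has the single candidate 3 ⇒ r3c2=3.
Step 4. [r1c2∈{2,4}] in row 1, 4 fits only at r1c2 ⇒ r1c2=4.
Step 5. [r4c3∈{1,3}] row 4 places 3 nowhere but r4c3, so r4c3=3.
Step 6. [r1c1∈{2}] r1c1 has the single candidate 2. So r1c1=2.
Step 7. [r2c1∈{3}] r2c1 has the single candidate 3 ⇒ r2c1=3.
Step 8. [r1c3∈{1}] only 1 remains possible at r1c3, so r1c3=1.
Step 9. [r4c4∈{1}] nothing but 1 survives at r4c4. So r4c4=1.
Step 10. [r3c3∈{4}] only 4 remains possible at r3c3 ⇒ r3c3=4.
Step 11. [r4c2∈{2}] nothing but 2 survives at r4c2. So r4c2=2.

Answer: 2 4 1 3 / 3 1 2 4 / 1 3 4 2 / 4 2 3 1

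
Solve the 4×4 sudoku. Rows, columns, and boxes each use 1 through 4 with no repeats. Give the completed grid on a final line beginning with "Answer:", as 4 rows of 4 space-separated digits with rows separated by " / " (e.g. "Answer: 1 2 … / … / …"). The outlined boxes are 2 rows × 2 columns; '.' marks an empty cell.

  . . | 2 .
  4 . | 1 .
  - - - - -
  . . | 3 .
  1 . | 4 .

Step 1. [r4c2∈{2,3}] in row 4, 3 fits only at r4c2, so r4c2=3.
Step 2. [r3c1∈{2}] only 2 remains possible at r3c1, so r3c1=2.
Step 3. [r2c4∈{3}] nothing but 3 survives at r2c4, so r2c4=3.
Step 4. [r1c2∈{1}] only 1 remains possible at r1c2, so r1c2=1.
Step 5. [r3c2∈{4}] r3c2 has the single candidate 4. So r3c2=4.
Step 6. [r3c4∈{1}] only 1 remains possible at r3c4 ⇒ r3c4=1.
Step 7. [r1c1∈{3}] r1c1 has the single candidate 3. So r1c1=3.
Step 8. [r2c2∈{2}] r2c2's peers cover all but 2 ⇒ r2c2=2.
Step 9. [r4c4∈{2}] nothing but 2 survives at r4c4, so r4c4=2.
Step 10. [r1c4∈{4}] r1c4 is down to just 4, so r1c4=4.

Answer: 3 1 2 4 / 4 2 1 3 / 2 4 3 1 / 1 3 4 2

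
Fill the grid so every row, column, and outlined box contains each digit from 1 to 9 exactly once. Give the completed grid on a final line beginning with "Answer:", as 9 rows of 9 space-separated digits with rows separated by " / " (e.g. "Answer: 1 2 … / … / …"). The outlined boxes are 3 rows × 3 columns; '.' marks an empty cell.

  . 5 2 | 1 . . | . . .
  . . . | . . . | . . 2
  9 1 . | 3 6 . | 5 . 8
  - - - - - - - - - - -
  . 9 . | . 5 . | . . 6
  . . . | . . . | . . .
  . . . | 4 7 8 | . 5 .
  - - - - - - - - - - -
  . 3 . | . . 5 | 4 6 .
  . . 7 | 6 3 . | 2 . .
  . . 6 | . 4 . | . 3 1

Step 1. [r4c4∈{2}] nothing but 2 survives at r4c4, so r4c4=2.
Step 2. [r3c3∈{4}] r3c3's peers cover all but 4. So r3c3=4.
Step 3. [r5c4∈{9}] nothing but 9 survives at r5c4 ⇒ r5c4=9.
Step 4. [r3c8∈{7}] r3c8 is down to just 7, so r3c8=7.
Step 5. [r5c5∈{1}] r5c5 has the single candidate 1 ⇒ r5c5=1.
Step 6. [r7c5∈{2,8,9}] r7c5 is the only open cell in col 5 admitting 2 ⇒ r7c5=2.
Step 7. [r9c1∈{2,5,8}] 5 has one home in row 9: r9c1. So r9c1=5.
Step 8. [r4c6∈{3}] only 3 remains possible at r4c6 ⇒ r4c6=3.
Step 9. [r5c8∈{2,4,8}] col 8 places 2 nowhere but r5c8 ⇒ r5c8=2.
Step 10. [r6c1∈{1,2,3,6}] in col 1, 2 fits only at r6c1 ⇒ r6c1=2.
Step 11. [r7c3∈{1,8,9}] 9 has one home in col 3: r7c3, so r7c3=9.
Step 12. [r7c9∈{7}] r7c9's peers cover all but 7. So r7c9=7.
Step 13. [r7c1∈{1,8}] in row 7, 1 fits only at r7c1, so r7c1=1.
Step 14. [r6c2∈{6}] r6c2 has the single candidate 6. So r6c2=6.
Step 15. [r2c4∈{5,7,8}] row 2 places 5 nowhere but r2c4, so r2c4=5.
Step 16. [r9c4∈{7,8}] in col 4, 7 fits only at r9c4, so r9c4=7.
Step 17. [r9c6∈{9}] r9c6 has the single candidate 9, so r9c6=9.
Step 18. [r9c7∈{8}] r9c7 is down to just 8. So r9c7=8.
Step 19. [r4c8∈{1,4,8}] across col 8, 8 lands solely at r4c8 ⇒ r4c8=8.
Step 20. [r5c9∈{3,4}] r5c9 is the only open cell in box 6 admitting 4 ⇒ r5c9=4.
Step 21. [r2c8∈{1,4,9}] r2c8 is the only open cell in col 8 admitting 1. So r2c8=1.
Step 22. [r5c3∈{3,5,8}] in row 5, 5 fits only at r5c3 ⇒ r5c3=5.
Step 23. [r2c3∈{3,8}] 8 has one home in col 3: r2c3, so r2c3=8.
Step 24. [r2c2∈{7}] r2c2's peers cover all but 7 ⇒ r2c2=7.
Step 25. [r6c3∈{1,3}] col 3 places 3 nowhere but r6c3. So r6c3=3.
Step 26. [r1c9∈{3,9}] in col 9, 3 fits only at r1c9, so r1c9=3.
Step 27. [r6c7∈{1,9}] row 6 places 1 nowhere but r6c7. So r6c7=1.
Step 28. [r1c8∈{4,9}] in col 8, 4 fits only at r1c8, so r1c8=4.
Step 29. [r4c1∈{4,7}] r4c1 is the only open cell in row 4 admitting 4 ⇒ r4c1=4.
Step 30. [r1c1∈{6}] nothing but 6 survives at r1c1. So r1c1=6.
Step 31. [r2c5∈{9}] r2c5 has the single candidate 9 ⇒ r2c5=9.
Step 32. [r5c1∈{7,8}] col 1 places 7 nowhere but r5c1, so r5c1=7.
Step 33. [r6c9∈{9}] only 9 remains possible at r6c9. So r6c9=9.
Step 34. [r8c2∈{4,8}] r8c2 is the only open cell in row 8 admitting 4, so r8c2=4.
Step 35. [r5c7∈{3}] r5c7's peers cover all but 3, so r5c7=3.
Step 36. [r4c3∈{1}] nothing but 1 survives at r4c3, so r4c3=1.
Step 37. [r9c2∈{2}] only 2 remains possible at r9c2. So r9c2=2.
Step 38. [r4c7∈{7}] r4c7's peers cover all but 7. So r4c7=7.
Step 39. [r2c6∈{4}] r2c6's peers cover all but 4 ⇒ r2c6=4.
Step 40. [r2c1∈{3}] r2c1 is down to just 3 ⇒ r2c1=3.
Step 41. [r8c6∈{1}] nothing but 1 survives at r8c6, so r8c6=1.
Step 42. [r8c1∈{8}] r8c1 is down to just 8, so r8c1=8.
Step 43. [r7c4∈{8}] only 8 remains possible at r7c4. So r7c4=8.
Step 44. [r5c6∈{6}] r5c6 is down to just 6 ⇒ r5c6=6.
Step 45. [r8c8∈{9}] r8c8 is down to just 9 ⇒ r8c8=9.
Step 46. [r2c7∈{6}] r2c7's peers cover all but 6, so r2c7=6.
Step 47. [r1c6∈{7}] only 7 remains possible at r1c6, so r1c6=7.
Step 48. [r1c7∈{9}] only 9 remains possible at r1c7 ⇒ r1c7=9.
Step 49. [r3c6∈{2}] nothing but 2 survives at r3c6. So r3c6=2.
Step 50. [r1c5∈{8}] r1c5 is down to just 8. So r1c5=8.
Step 51. [r8c9∈{5}] r8c9 has the single candidate 5, so r8c9=5.
Step 52. [r5c2∈{8}] r5c2 is down to just 8 ⇒ r5c2=8.

Answer: 6 5 2 1 8 7 9 4 3 / 3 7 8 5 9 4 6 1 2 / 9 1 4 3 6 2 5 7 8 / 4 9 1 2 5 3 7 8 6 / 7 8 5 9 1 6 3 2 4 / 2 6 3 4 7 8 1 5 9 / 1 3 9 8 2 5 4 6 7 / 8 4 7 6 3 1 2 9 5 / 5 2 6 7 4 9 8 3 1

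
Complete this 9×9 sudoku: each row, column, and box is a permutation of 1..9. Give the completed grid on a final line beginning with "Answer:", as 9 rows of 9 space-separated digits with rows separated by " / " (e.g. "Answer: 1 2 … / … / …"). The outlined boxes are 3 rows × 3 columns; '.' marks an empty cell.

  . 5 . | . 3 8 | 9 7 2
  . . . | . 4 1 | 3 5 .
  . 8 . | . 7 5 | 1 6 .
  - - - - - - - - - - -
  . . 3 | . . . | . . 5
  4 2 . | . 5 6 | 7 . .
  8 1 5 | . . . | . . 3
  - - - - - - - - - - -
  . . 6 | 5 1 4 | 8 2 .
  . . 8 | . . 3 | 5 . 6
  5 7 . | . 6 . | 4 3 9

Step 1. [r5c3∈{9}] nothing but 9 survives at r5c3 ⇒ r5c3=9.
Step 2. [r9c6∈{2}] nothing but 2 survives at r9c6, so r9c6=2.
Step 3. [r8c5∈{9}] r8c5's peers cover all but 9. So r8c5=9.
Step 4. [r4c5∈{2,8}] 8 has one home in col 5: r4c5, so r4c5=8.
Step 5. [r4c1∈{6,7}] 7 has one home in box 4: r4c1, so r4c1=7.
Step 6. [r4c6∈{9}] r4c6 has the single candidate 9 ⇒ r4c6=9.
Step 7. [r5c9∈{1,8}] col 9 places 1 nowhere but r5c9. So r5c9=1.
Step 8. [r8c1∈{1,2}] r8c1 is the only open cell in row 8 admitting 2 ⇒ r8c1=2.
Step 9. [r6c5∈{2}] only 2 remains possible at r6c5 ⇒ r6c5=2.
Step 10. [r1c3∈{1,4}] across row 1, 4 lands solely at r1c3 ⇒ r1c3=4.
Step 11. [r7c2∈{3,9}] r7c2 is the only open cell in col 2 admitting 3, so r7c2=3.
Step 12. [r2c2∈{6,9}] col 2 places 9 nowhere but r2c2. So r2c2=9.
Step 13. [r3c3∈{2}] r3c3 has the single candidate 2, so r3c3=2.
Step 14. [r4c8∈{4}] r4c8 has the single candidate 4. So r4c8=4.
Step 15. [r1c4∈{6}] r1c4 is down to just 6 ⇒ r1c4=6.
Step 16. [r6c6∈{7}] r6c6 is down to just 7. So r6c6=7.
Step 17. [r4c7∈{2,6}] r4c7 is the only open cell in row 4 admitting 2, so r4c7=2.
Step 18. [r9c3∈{1}] r9c3's peers cover all but 1. So r9c3=1.
Step 19. [r2c4∈{2}] r2c4 has the single candidate 2 ⇒ r2c4=2.
Step 20. [r2c1∈{6}] r2c1 is down to just 6, so r2c1=6.
Step 21. [r7c9∈{7}] r7c9's peers cover all but 7 ⇒ r7c9=7.
Step 22. [r6c4∈{4}] r6c4 has the single candidate 4. So r6c4=4.
Step 23. [r5c4∈{3}] only 3 remains possible at r5c4 ⇒ r5c4=3.
Step 24. [r4c2∈{6}] r4c2 is down to just 6. So r4c2=6.
Step 25. [r8c2∈{4}] r8c2 is down to just 4 ⇒ r8c2=4.
Step 26. [r8c4∈{7}] nothing but 7 survives at r8c4. So r8c4=7.
Step 27. [r6c7∈{6}] r6c7 has the single candidate 6 ⇒ r6c7=6.
Step 28. [r7c1∈{9}] nothing but 9 survives at r7c1 ⇒ r7c1=9.
Step 29. [r4c4∈{1}] r4c4's peers cover all but 1 ⇒ r4c4=1.
Step 30. [r5c8∈{8}] r5c8 has the single candidate 8, so r5c8=8.
Step 31. [r2c3∈{7}] r2c3's peers cover all but 7. So r2c3=7.
Step 32. [r6c8∈{9}] only 9 remains possible at r6c8. So r6c8=9.
Step 33. [r8c8∈{1}] only 1 remains possible at r8c8 ⇒ r8c8=1.
Step 34. [r9c4∈{8}] r9c4's peers cover all but 8. So r9c4=8.
Step 35. [r2c9∈{8}] only 8 remains possible at r2c9 ⇒ r2c9=8.
Step 36. [r3c4∈{9}] nothing but 9 survives at r3c4, so r3c4=9.
Step 37. [r3c9∈{4}] nothing but 4 survives at r3c9 ⇒ r3c9=4.
Step 38. [r1c1∈{1}] r1c1's peers cover all but 1, so r1c1=1.
Step 39. [r3c1∈{3}] nothing but 3 survives at r3c1 ⇒ r3c1=3.

Answer: 1 5 4 6 3 8 9 7 2 / 6 9 7 2 4 1 3 5 8 / 3 8 2 9 7 5 1 6 4 / 7 6 3 1 8 9 2 4 5 / 4 2 9 3 5 6 7 8 1 / 8 1 5 4 2 7 6 9 3 / 9 3 6 5 1 4 8 2 7 / 2 4 8 7 9 3 5 1 6 / 5 7 1 8 6 2 4 3 9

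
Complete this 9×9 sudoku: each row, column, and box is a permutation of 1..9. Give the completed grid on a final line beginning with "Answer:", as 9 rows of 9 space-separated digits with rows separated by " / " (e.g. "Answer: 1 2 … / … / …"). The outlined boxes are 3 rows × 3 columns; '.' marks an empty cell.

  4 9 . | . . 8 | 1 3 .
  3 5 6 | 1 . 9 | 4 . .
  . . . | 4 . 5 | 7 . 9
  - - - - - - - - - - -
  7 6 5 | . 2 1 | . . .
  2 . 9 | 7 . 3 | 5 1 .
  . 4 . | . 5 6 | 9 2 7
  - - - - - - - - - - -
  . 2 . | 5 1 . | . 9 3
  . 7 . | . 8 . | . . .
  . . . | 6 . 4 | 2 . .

Step 1. [r5c2∈{8}] r5c2 is down to just 8. So r5c2=8.
Step 2. [r9c2∈{1,3}] in col 2, 3 fits only at r9c2. So r9c2=3.
Step 3. [r2c8∈{8}] r2c8 has the single candidate 8. So r2c8=8.
Step 4. [r1c9∈{2,5,6}] r1c9 is the only open cell in row 1 admitting 5 ⇒ r1c9=5.
Step 5. [r8c7∈{6}] r8c7 is down to just 6. So r8c7=6.
Step 6. [r7c7∈{8}] r7c7's peers cover all but 8, so r7c7=8.
Step 7. [r6c1∈{1}] r6c1 has the single candidate 1, so r6c1=1.
Step 8. [r4c8∈{4}] only 4 remains possible at r4c8. So r4c8=4.
Step 9. [r3c3∈{1,2,8}] in row 3, 2 fits only at r3c3 ⇒ r3c3=2.
Step 10. [r9c5∈{7,9}] 9 has one home in col 5: r9c5. So r9c5=9.
Step 11. [r8c9∈{1,4}] 4 has one home in col 9: r8c9 ⇒ r8c9=4.
Step 12. [r8c8∈{5}] r8c8 is down to just 5. So r8c8=5.
Step 13. [r9c3∈{1,8}] across col 3, 8 lands solely at r9c3 ⇒ r9c3=8.
Step 14. [r1c5∈{6,7}] r1c5 is the only open cell in row 1 admitting 6 ⇒ r1c5=6.
Step 15. [r4c4∈{8,9}] across row 4, 9 lands solely at r4c4. So r4c4=9.
Step 16. [r8c4∈{2,3}] 3 has one home in row 8: r8c4. So r8c4=3.
Step 17. [r9c8∈{7}] r9c8 is down to just 7 ⇒ r9c8=7.
Step 18. [r5c9∈{6}] r5c9 has the single candidate 6. So r5c9=6.
Step 19. [r3c1∈{8}] r3c1 has the single candidate 8, so r3c1=8.
Step 20. [r5c5∈{4}] r5c5 has the single candidate 4 ⇒ r5c5=4.
Step 21. [r8c6∈{2}] r8c6 has the single candidate 2 ⇒ r8c6=2.
Step 22. [r9c1∈{5}] nothing but 5 survives at r9c1. So r9c1=5.
Step 23. [r4c9∈{8}] r4c9 has the single candidate 8 ⇒ r4c9=8.
Step 24. [r7c1∈{6}] nothing but 6 survives at r7c1. So r7c1=6.
Step 25. [r1c4∈{2}] only 2 remains possible at r1c4 ⇒ r1c4=2.
Step 26. [r2c5∈{7}] r2c5 has the single candidate 7, so r2c5=7.
Step 27. [r9c9∈{1}] r9c9 is down to just 1. So r9c9=1.
Step 28. [r8c3∈{1}] r8c3's peers cover all but 1 ⇒ r8c3=1.
Step 29. [r1c3∈{7}] only 7 remains possible at r1c3, so r1c3=7.
Step 30. [r3c2∈{1}] only 1 remains possible at r3c2 ⇒ r3c2=1.
Step 31. [r6c4∈{8}] r6c4 is down to just 8, so r6c4=8.
Step 32. [r7c3∈{4}] only 4 remains possible at r7c3 ⇒ r7c3=4.
Step 33. [r8c1∈{9}] nothing but 9 survives at r8c1 ⇒ r8c1=9.
Step 34. [r2c9∈{2}] r2c9's peers cover all but 2 ⇒ r2c9=2.
Step 35. [r4c7∈{3}] only 3 remains possible at r4c7, so r4c7=3.
Step 36. [r7c6∈{7}] nothing but 7 survives at r7c6 ⇒ r7c6=7.
Step 37. [r6c3∈{3}] r6c3's peers cover all but 3, so r6c3=3.
Step 38. [r3c5∈{3}] only 3 remains possible at r3c5, so r3c5=3.
Step 39. [r3c8∈{6}] only 6 remains possible at r3c8, so r3c8=6.

Answer: 4 9 7 2 6 8 1 3 5 / 3 5 6 1 7 9 4 8 2 / 8 1 2 4 3 5 7 6 9 / 7 6 5 9 2 1 3 4 8 / 2 8 9 7 4 3 5 1 6 / 1 4 3 8 5 6 9 2 7 / 6 2 4 5 1 7 8 9 3 / 9 7 1 3 8 2 6 5 4 / 5 3 8 6 9 4 2 7 1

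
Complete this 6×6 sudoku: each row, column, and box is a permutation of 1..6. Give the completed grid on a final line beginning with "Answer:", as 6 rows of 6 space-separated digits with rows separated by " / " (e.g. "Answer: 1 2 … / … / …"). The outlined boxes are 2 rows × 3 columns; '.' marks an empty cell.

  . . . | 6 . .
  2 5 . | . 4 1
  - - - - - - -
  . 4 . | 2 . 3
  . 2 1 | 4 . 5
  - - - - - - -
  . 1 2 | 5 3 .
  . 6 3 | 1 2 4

Step 1. [r4c1∈{3,6}] row 4 places 3 nowhere but r4c1, so r4c1=3.
Step 2. [r3c1∈{5,6}] r3c1 is the only open cell in col 1 admitting 6. So r3c1=6.
Step 3. [r1c1∈{1,4}] r1c1 is the only open cell in row 1 admitting 1. So r1c1=1.
Step 4. [r5c6∈{6}] only 6 remains possible at r5c6. So r5c6=6.
Step 5. [r2c4∈{3}] only 3 remains possible at r2c4 ⇒ r2c4=3.
Step 6. [r2c3∈{6}] r2c3's peers cover all but 6, so r2c3=6.
Step 7. [r1c3∈{4}] r1c3 has the single candidate 4 ⇒ r1c3=4.
Step 8. [r3c3∈{5}] r3c3's peers cover all but 5 ⇒ r3c3=5.
Step 9. [r3c5∈{1}] only 1 remains possible at r3c5 ⇒ r3c5=1.
Step 10. [r4c5∈{6}] r4c5 is down to just 6 ⇒ r4c5=6.
Step 11. [r5c1∈{4}] only 4 remains possible at r5c1. So r5c1=4.
Step 12. [r1c6∈{2}] r1c6 has the single candidate 2, so r1c6=2.
Step 13. [r1c2∈{3}] r1c2 is down to just 3 ⇒ r1c2=3.
Step 14. [r6c1∈{5}] r6c1 has the single candidate 5 ⇒ r6c1=5.
Step 15. [r1c5∈{5}] r1c5 is down to just 5. So r1c5=5.

Answer: 1 3 4 6 5 2 / 2 5 6 3 4 1 / 6 4 5 2 1 3 / 3 2 1 4 6 5 / 4 1 2 5 3 6 / 5 6 3 1 2 4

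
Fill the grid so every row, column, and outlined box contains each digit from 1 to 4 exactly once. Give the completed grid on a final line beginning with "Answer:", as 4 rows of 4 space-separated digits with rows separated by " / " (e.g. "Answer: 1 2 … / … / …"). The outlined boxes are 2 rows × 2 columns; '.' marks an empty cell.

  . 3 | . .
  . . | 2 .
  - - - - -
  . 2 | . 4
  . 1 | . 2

Step 1. [r1c4∈{1}] nothing but 1 survives at r1c4 ⇒ r1c4=1.
Step 2. [r4c1∈{3,4}] row 4 places 4 nowhere but r4c1 ⇒ r4c1=4.
Step 3. [r4c3∈{3}] r4c3's peers cover all but 3. So r4c3=3.
Step 4. [r3c1∈{3}] nothing but 3 survives at r3c1, so r3c1=3.
Step 5. [r2c4∈{3}] nothing but 3 survives at r2c4. So r2c4=3.
Step 6. [r1c3∈{4}] r1c3 has the single candidate 4. So r1c3=4.
Step 7. [r1c1∈{2}] r1c1's peers cover all but 2, so r1c1=2.
Step 8. [r3c3∈{1}] r3c3's peers cover all but 1, so r3c3=1.
Step 9. [r2c2∈{4}] r2c2's peers cover all but 4, so r2c2=4.
Step 10. [r2c1∈{1}] r2c1's peers cover all but 1 ⇒ r2c1=1.

Answer: 2 3 4 1 / 1 4 2 3 / 3 2 1 4 / 4 1 3 2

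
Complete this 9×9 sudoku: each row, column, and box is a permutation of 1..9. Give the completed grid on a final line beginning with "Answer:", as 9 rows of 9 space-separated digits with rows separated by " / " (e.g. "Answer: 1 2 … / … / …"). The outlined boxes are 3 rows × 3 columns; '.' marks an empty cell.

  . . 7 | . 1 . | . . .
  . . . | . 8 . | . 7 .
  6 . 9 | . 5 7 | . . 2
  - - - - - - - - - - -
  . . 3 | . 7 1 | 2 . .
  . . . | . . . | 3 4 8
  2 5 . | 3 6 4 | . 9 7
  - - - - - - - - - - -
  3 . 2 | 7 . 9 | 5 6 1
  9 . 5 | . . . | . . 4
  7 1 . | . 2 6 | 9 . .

Step 1. [r4c4∈{5,8,9}] in box 5, 8 fits only at r4c4, so r4c4=8.
Step 2. [r1c1∈{4,5,8}] across col 1, 8 lands solely at r1c1 ⇒ r1c1=8.
Step 3. [r3c4∈{4}] r3c4's peers cover all but 4, so r3c4=4.
Step 4. [r3c8∈{1,3,8}] across col 8, 1 lands solely at r3c8, so r3c8=1.
Step 5. [r8c6∈{3,8}] across col 6, 8 lands solely at r8c6 ⇒ r8c6=8.
Step 6. [r4c9∈{5,6}] 6 has one home in box 6: r4c9, so r4c9=6.
Step 7. [r9c9∈{3}] only 3 remains possible at r9c9, so r9c9=3.
Step 8. [r5c1∈{1}] r5c1 has the single candidate 1. So r5c1=1.
Step 9. [r9c3∈{4,8}] row 9 places 4 nowhere but r9c3. So r9c3=4.
Step 10. [r1c8∈{3,5}] across col 8, 3 lands solely at r1c8, so r1c8=3.
Step 11. [r1c6∈{2}] r1c6 has the single candidate 2 ⇒ r1c6=2.
Step 12. [r1c2∈{4}] nothing but 4 survives at r1c2, so r1c2=4.
Step 13. [r5c4∈{2,5,9}] 2 has one home in row 5: r5c4. So r5c4=2.
Step 14. [r1c9∈{5,9}] 5 has one home in row 1: r1c9 ⇒ r1c9=5.
Step 15. [r1c7∈{6}] only 6 remains possible at r1c7. So r1c7=6.
Step 16. [r5c2∈{6,7,9}] row 5 places 7 nowhere but r5c2 ⇒ r5c2=7.
Step 17. [r2c4∈{6,9}] across row 2, 6 lands solely at r2c4 ⇒ r2c4=6.
Step 18. [r3c2∈{3}] r3c2 has the single candidate 3, so r3c2=3.
Step 19. [r8c8∈{2}] nothing but 2 survives at r8c8, so r8c8=2.
Step 20. [r6c7∈{1}] r6c7 has the single candidate 1 ⇒ r6c7=1.
Step 21. [r2c9∈{9}] r2c9 is down to just 9. So r2c9=9.
Step 22. [r5c3∈{6}] r5c3's peers cover all but 6. So r5c3=6.
Step 23. [r4c8∈{5}] r4c8 is down to just 5, so r4c8=5.
Step 24. [r2c1∈{5}] r2c1's peers cover all but 5, so r2c1=5.
Step 25. [r4c2∈{9}] r4c2's peers cover all but 9, so r4c2=9.
Step 26. [r9c8∈{8}] only 8 remains possible at r9c8, so r9c8=8.
Step 27. [r8c7∈{7}] nothing but 7 survives at r8c7 ⇒ r8c7=7.
Step 28. [r8c2∈{6}] only 6 remains possible at r8c2. So r8c2=6.
Step 29. [r3c7∈{8}] only 8 remains possible at r3c7 ⇒ r3c7=8.
Step 30. [r6c3∈{8}] r6c3 is down to just 8. So r6c3=8.
Step 31. [r2c2∈{2}] r2c2's peers cover all but 2 ⇒ r2c2=2.
Step 32. [r5c6∈{5}] r5c6's peers cover all but 5 ⇒ r5c6=5.
Step 33. [r2c6∈{3}] only 3 remains possible at r2c6, so r2c6=3.
Step 34. [r9c4∈{5}] r9c4's peers cover all but 5, so r9c4=5.
Step 35. [r1c4∈{9}] r1c4 is down to just 9, so r1c4=9.
Step 36. [r8c4∈{1}] only 1 remains possible at r8c4. So r8c4=1.
Step 37. [r7c2∈{8}] only 8 remains possible at r7c2, so r7c2=8.
Step 38. [r4c1∈{4}] r4c1 has the single candidate 4. So r4c1=4.
Step 39. [r2c3∈{1}] r2c3's peers cover all but 1 ⇒ r2c3=1.
Step 40. [r7c5∈{4}] r7c5's peers cover all but 4 ⇒ r7c5=4.
Step 41. [r8c5∈{3}] nothing but 3 survives at r8c5, so r8c5=3.
Step 42. [r2c7∈{4}] r2c7 has the single candidate 4. So r2c7=4.
Step 43. [r5c5∈{9}] r5c5's peers cover all but 9. So r5c5=9.

Answer: 8 4 7 9 1 2 6 3 5 / 5 2 1 6 8 3 4 7 9 / 6 3 9 4 5 7 8 1 2 / 4 9 3 8 7 1 2 5 6 / 1 7 6 2 9 5 3 4 8 / 2 5 8 3 6 4 1 9 7 / 3 8 2 7 4 9 5 6 1 / 9 6 5 1 3 8 7 2 4 / 7 1 4 5 2 6 9 8 3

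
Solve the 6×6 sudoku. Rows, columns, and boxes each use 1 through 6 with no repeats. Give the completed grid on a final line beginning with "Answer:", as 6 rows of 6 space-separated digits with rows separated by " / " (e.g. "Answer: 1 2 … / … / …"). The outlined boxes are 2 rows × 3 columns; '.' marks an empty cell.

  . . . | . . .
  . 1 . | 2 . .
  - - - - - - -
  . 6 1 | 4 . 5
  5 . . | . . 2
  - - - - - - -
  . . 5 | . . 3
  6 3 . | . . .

Step 1. [r2c5∈{3,4,5,6}] 5 has one home in row 2: r2c5, so r2c5=5.
Step 2. [r3c5∈{3}] nothing but 3 survives at r3c5. So r3c5=3.
Step 3. [r1c4∈{1,3,6}] col 4 places 3 nowhere but r1c4, so r1c4=3.
Step 4. [r5c1∈{1,2,4}] across col 1, 1 lands solely at r5c1. So r5c1=1.
Step 5. [r4c2∈{4}] r4c2 is down to just 4 ⇒ r4c2=4.
Step 6. [r6c3∈{2,4}] across box 5, 4 lands solely at r6c3 ⇒ r6c3=4.
Step 7. [r5c5∈{2,4,6}] 4 has one home in row 5: r5c5, so r5c5=4.
Step 8. [r1c3∈{2,6}] in col 3, 2 fits only at r1c3. So r1c3=2.
Step 9. [r6c6∈{1}] r6c6's peers cover all but 1. So r6c6=1.
Step 10. [r2c3∈{3,6}] 6 has one home in col 3: r2c3 ⇒ r2c3=6.
Step 11. [r1c1∈{4}] only 4 remains possible at r1c1, so r1c1=4.
Step 12. [r1c5∈{1,6}] row 1 places 1 nowhere but r1c5. So r1c5=1.
Step 13. [r4c5∈{6}] r4c5 is down to just 6, so r4c5=6.
Step 14. [r2c6∈{4}] nothing but 4 survives at r2c6. So r2c6=4.
Step 15. [r4c3∈{3}] nothing but 3 survives at r4c3, so r4c3=3.
Step 16. [r1c6∈{6}] nothing but 6 survives at r1c6, so r1c6=6.
Step 17. [r4c4∈{1}] r4c4 has the single candidate 1, so r4c4=1.
Step 18. [r6c4∈{5}] nothing but 5 survives at r6c4 ⇒ r6c4=5.
Step 19. [r1c2∈{5}] r1c2 is down to just 5. So r1c2=5.
Step 20. [r3c1∈{2}] nothing but 2 survives at r3c1 ⇒ r3c1=2.
Step 21. [r5c4∈{6}] only 6 remains possible at r5c4. So r5c4=6.
Step 22. [r6c5∈{2}] nothing but 2 survives at r6c5, so r6c5=2.
Step 23. [r5c2∈{2}] r5c2's peers cover all but 2, so r5c2=2.
Step 24. [r2c1∈{3}] only 3 remains possible at r2c1. So r2c1=3.

Answer: 4 5 2 3 1 6 / 3 1 6 2 5 4 / 2 6 1 4 3 5 / 5 4 3 1 6 2 / 1 2 5 6 4 3 / 6 3 4 5 2 1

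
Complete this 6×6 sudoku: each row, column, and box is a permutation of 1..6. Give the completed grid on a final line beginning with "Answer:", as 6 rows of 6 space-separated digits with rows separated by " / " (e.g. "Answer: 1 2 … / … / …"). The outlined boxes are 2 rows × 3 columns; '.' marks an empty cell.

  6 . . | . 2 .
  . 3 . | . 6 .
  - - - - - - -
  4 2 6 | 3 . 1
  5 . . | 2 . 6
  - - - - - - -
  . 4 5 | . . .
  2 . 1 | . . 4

Step 1. [r6c5∈{3,5}] 3 has one home in row 6: r6c5. So r6c5=3.
Step 2. [r1c2∈{1,5}] in col 2, 5 fits only at r1c2 ⇒ r1c2=5.
Step 3. [r1c4∈{1,4}] 1 has one home in row 1: r1c4, so r1c4=1.
Step 4. [r2c4∈{4,5}] across col 4, 4 lands solely at r2c4. So r2c4=4.
Step 5. [r6c2∈{6}] r6c2's peers cover all but 6. So r6c2=6.
Step 6. [r6c4∈{5}] only 5 remains possible at r6c4, so r6c4=5.
Step 7. [r3c5∈{5}] r3c5 is down to just 5 ⇒ r3c5=5.
Step 8. [r4c2∈{1}] r4c2 has the single candidate 1. So r4c2=1.
Step 9. [r5c1∈{3}] r5c1 has the single candidate 3, so r5c1=3.
Step 10. [r4c5∈{4}] r4c5 is down to just 4, so r4c5=4.
Step 11. [r2c6∈{5}] nothing but 5 survives at r2c6, so r2c6=5.
Step 12. [r2c1∈{1}] only 1 remains possible at r2c1. So r2c1=1.
Step 13. [r4c3∈{3}] only 3 remains possible at r4c3, so r4c3=3.
Step 14. [r1c6∈{3}] r1c6 is down to just 3. So r1c6=3.
Step 15. [r5c4∈{6}] r5c4 is down to just 6 ⇒ r5c4=6.
Step 16. [r5c5∈{1}] r5c5's peers cover all but 1 ⇒ r5c5=1.
Step 17. [r2c3∈{2}] r2c3 has the single candidate 2, so r2c3=2.
Step 18. [r5c6∈{2}] only 2 remains possible at r5c6 ⇒ r5c6=2.
Step 19. [r1c3∈{4}] r1c3's peers cover all but 4, so r1c3=4.

Answer: 6 5 4 1 2 3 / 1 3 2 4 6 5 / 4 2 6 3 5 1 / 5 1 3 2 4 6 / 3 4 5 6 1 2 / 2 6 1 5 3 4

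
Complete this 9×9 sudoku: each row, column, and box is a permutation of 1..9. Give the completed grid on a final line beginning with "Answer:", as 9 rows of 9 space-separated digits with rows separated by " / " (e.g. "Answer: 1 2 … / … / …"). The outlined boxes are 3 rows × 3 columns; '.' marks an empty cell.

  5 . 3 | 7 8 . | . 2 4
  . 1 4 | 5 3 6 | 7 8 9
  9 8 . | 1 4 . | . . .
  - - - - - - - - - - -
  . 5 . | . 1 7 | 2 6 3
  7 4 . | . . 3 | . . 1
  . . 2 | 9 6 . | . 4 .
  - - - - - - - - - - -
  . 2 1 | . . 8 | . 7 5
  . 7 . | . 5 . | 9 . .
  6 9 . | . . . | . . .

Step 1. [r8c3∈{8}] r8c3 has the single candidate 8. So r8c3=8.
Step 2. [r4c4∈{4,8}] across row 4, 4 lands solely at r4c4, so r4c4=4.
Step 3. [r3c9∈{6}] only 6 remains possible at r3c9, so r3c9=6.
Step 4. [r8c4∈{2,3,6}] in row 8, 6 fits only at r8c4 ⇒ r8c4=6.
Step 5. [r7c4∈{3}] r7c4 is down to just 3. So r7c4=3.
Step 6. [r9c4∈{2}] r9c4's peers cover all but 2, so r9c4=2.
Step 7. [r8c1∈{3,4}] r8c1 is the only open cell in box 7 admitting 3. So r8c1=3.
Step 8. [r8c8∈{1}] r8c8 is down to just 1, so r8c8=1.
Step 9. [r9c9∈{8}] r9c9 is down to just 8 ⇒ r9c9=8.
Step 10. [r5c8∈{5,9}] across col 8, 9 lands solely at r5c8, so r5c8=9.
Step 11. [r5c7∈{5,8}] 5 has one home in row 5: r5c7, so r5c7=5.
Step 12. [r9c8∈{3}] only 3 remains possible at r9c8, so r9c8=3.
Step 13. [r9c7∈{4}] r9c7 has the single candidate 4, so r9c7=4.
Step 14. [r6c1∈{1,8}] row 6 places 1 nowhere but r6c1 ⇒ r6c1=1.
Step 15. [r1c2∈{6}] r1c2 has the single candidate 6, so r1c2=6.
Step 16. [r3c8∈{5}] r3c8's peers cover all but 5 ⇒ r3c8=5.
Step 17. [r4c3∈{9}] r4c3 is down to just 9 ⇒ r4c3=9.
Step 18. [r5c4∈{8}] r5c4's peers cover all but 8, so r5c4=8.
Step 19. [r8c9∈{2}] r8c9's peers cover all but 2 ⇒ r8c9=2.
Step 20. [r6c9∈{7}] nothing but 7 survives at r6c9. So r6c9=7.
Step 21. [r5c5∈{2}] r5c5 has the single candidate 2. So r5c5=2.
Step 22. [r6c2∈{3}] nothing but 3 survives at r6c2 ⇒ r6c2=3.
Step 23. [r3c7∈{3}] r3c7's peers cover all but 3, so r3c7=3.
Step 24. [r6c7∈{8}] r6c7 has the single candidate 8, so r6c7=8.
Step 25. [r6c6∈{5}] r6c6 has the single candidate 5 ⇒ r6c6=5.
Step 26. [r2c1∈{2}] r2c1 is down to just 2. So r2c1=2.
Step 27. [r8c6∈{4}] r8c6 is down to just 4 ⇒ r8c6=4.
Step 28. [r3c6∈{2}] only 2 remains possible at r3c6, so r3c6=2.
Step 29. [r7c5∈{9}] only 9 remains possible at r7c5 ⇒ r7c5=9.
Step 30. [r7c1∈{4}] only 4 remains possible at r7c1. So r7c1=4.
Step 31. [r5c3∈{6}] only 6 remains possible at r5c3. So r5c3=6.
Step 32. [r9c5∈{7}] only 7 remains possible at r9c5 ⇒ r9c5=7.
Step 33. [r3c3∈{7}] only 7 remains possible at r3c3 ⇒ r3c3=7.
Step 34. [r1c6∈{9}] only 9 remains possible at r1c6. So r1c6=9.
Step 35. [r9c3∈{5}] only 5 remains possible at r9c3 ⇒ r9c3=5.
Step 36. [r1c7∈{1}] r1c7's peers cover all but 1 ⇒ r1c7=1.
Step 37. [r4c1∈{8}] r4c1 has the single candidate 8, so r4c1=8.
Step 38. [r7c7∈{6}] r7c7 is down to just 6. So r7c7=6.
Step 39. [r9c6∈{1}] r9c6 has the single candidate 1. So r9c6=1.

Answer: 5 6 3 7 8 9 1 2 4 / 2 1 4 5 3 6 7 8 9 / 9 8 7 1 4 2 3 5 6 / 8 5 9 4 1 7 2 6 3 / 7 4 6 8 2 3 5 9 1 / 1 3 2 9 6 5 8 4 7 / 4 2 1 3 9 8 6 7 5 / 3 7 8 6 5 4 9 1 2 / 6 9 5 2 7 1 4 3 8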